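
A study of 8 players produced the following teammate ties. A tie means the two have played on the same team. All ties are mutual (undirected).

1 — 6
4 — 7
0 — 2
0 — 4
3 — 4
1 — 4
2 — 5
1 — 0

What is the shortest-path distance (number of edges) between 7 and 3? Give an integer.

2

One shortest route is 7 – 4 – 3, which uses 2 edges, and 7 and 3 are not directly tied, so nothing shorter exists. So d(7,3) = 2.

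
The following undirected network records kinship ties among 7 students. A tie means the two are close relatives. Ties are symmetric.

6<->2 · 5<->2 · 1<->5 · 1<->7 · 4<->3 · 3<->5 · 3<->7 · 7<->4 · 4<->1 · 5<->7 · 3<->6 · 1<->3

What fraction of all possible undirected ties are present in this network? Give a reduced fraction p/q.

There are 12 edges and 7 nodes, so the maximum possible is C(7,2) = 21.
Density = 12/21 = 4/7.

4/7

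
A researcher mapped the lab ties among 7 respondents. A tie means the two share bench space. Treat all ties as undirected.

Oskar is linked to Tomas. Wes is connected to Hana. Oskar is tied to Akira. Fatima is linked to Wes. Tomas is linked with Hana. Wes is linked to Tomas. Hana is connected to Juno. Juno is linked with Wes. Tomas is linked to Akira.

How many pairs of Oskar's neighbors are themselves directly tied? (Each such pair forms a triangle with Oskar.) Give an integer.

Oskar's neighbors: Akira and Tomas.
Neighbor pairs that are themselves tied: Oskar–Akira–Tomas. Each forms one triangle with Oskar, for 1 in total.

1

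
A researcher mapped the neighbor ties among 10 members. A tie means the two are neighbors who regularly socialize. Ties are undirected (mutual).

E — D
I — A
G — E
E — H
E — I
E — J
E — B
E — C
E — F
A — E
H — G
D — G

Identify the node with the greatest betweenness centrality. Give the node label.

E

Unnormalized betweenness of each node: A:0, B:0, C:0, D:0, E:65/2, F:0, G:1/2, H:0, I:0, J:0.
E has the largest value, 65/2, making it the main broker — the node through which the most shortest paths run.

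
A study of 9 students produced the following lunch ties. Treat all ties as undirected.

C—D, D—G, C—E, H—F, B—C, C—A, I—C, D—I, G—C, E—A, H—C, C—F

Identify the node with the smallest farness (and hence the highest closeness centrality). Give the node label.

C

Farness (sum of distances to all others) for each node — A:14, B:15, C:8, D:13, E:14, F:14, G:14, H:14, I:14.
The smallest farness is 8, for C, so C has the highest closeness.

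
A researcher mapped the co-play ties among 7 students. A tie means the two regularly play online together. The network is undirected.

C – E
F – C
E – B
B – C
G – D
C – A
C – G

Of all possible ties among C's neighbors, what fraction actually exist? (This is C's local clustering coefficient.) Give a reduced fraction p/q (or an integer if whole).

C's neighbors: A, B, E, F, and G (k = 5).
Possible neighbor pairs: C(5,2) = 10. Edges among them: B–E → e = 1.
Clustering(C) = 1/10.

1/10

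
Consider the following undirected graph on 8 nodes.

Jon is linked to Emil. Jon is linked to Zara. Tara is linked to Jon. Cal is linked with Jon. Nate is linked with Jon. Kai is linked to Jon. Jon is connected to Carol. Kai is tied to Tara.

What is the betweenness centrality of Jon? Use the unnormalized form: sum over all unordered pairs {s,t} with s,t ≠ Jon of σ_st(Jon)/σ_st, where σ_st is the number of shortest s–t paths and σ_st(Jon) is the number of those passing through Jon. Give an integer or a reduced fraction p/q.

20

Pairs whose geodesics pass through Jon — Nate–Cal: 1; Nate–Kai: 1; Nate–Zara: 1; Nate–Tara: 1; Nate–Emil: 1; Nate–Carol: 1; Cal–Kai: 1; Cal–Zara: 1; Cal–Tara: 1; Cal–Emil: 1; Cal–Carol: 1; Kai–Zara: 1; Kai–Emil: 1; Kai–Carol: 1 … (+6 more pairs).
All other pairs contribute 0.
Summing the contributions gives betweenness(Jon) = 20.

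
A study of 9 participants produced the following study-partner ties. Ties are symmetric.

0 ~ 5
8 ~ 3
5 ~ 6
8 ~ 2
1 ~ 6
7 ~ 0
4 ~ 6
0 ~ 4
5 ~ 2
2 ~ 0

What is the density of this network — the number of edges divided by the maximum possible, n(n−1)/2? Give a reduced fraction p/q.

There are 10 edges and 9 nodes, so the maximum possible is C(9,2) = 36.
Density = 10/36 = 5/18.

5/18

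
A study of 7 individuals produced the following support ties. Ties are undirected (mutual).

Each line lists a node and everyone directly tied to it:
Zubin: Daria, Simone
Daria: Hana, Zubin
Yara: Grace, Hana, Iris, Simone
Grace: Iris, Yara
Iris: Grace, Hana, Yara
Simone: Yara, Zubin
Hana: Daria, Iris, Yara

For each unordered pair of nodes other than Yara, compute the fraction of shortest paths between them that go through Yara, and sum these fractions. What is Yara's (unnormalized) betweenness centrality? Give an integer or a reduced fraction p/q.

Pairs whose geodesics pass through Yara — Zubin–Grace: 1; Zubin–Iris: 1/2; Simone–Grace: 1; Simone–Iris: 1; Simone–Hana: 1; Grace–Hana: 1/2; Grace–Daria: 1/2.
All other pairs contribute 0.
Summing the contributions gives betweenness(Yara) = 11/2.

11/2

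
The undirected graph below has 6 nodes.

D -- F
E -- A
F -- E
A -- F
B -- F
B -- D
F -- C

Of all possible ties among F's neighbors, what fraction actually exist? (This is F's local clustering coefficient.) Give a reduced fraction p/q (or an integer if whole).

F's neighbors: A, B, C, D, and E (k = 5).
Possible neighbor pairs: C(5,2) = 10. Edges among them: A–E, B–D → e = 2.
Clustering(F) = 2/10 = 1/5.

1/5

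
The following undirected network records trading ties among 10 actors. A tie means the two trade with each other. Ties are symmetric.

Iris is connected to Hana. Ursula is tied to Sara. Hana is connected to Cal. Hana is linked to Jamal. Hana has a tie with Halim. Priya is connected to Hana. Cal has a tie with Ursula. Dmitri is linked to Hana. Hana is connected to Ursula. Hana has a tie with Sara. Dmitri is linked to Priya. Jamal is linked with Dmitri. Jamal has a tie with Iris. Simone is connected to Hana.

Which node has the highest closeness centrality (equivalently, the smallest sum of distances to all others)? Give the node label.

Farness (sum of distances to all others) for each node — Cal:16, Dmitri:15, Halim:17, Hana:9, Iris:16, Jamal:15, Priya:16, Sara:16, Simone:17, Ursula:15.
The smallest farness is 9, for Hana, so Hana has the highest closeness.

Hana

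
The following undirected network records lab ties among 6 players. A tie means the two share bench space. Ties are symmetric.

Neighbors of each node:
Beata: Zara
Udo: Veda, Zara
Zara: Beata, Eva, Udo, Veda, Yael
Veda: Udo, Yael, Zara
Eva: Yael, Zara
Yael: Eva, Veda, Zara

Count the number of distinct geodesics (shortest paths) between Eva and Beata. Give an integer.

The shortest distance is 2, and the only length-2 path is Eva–Zara–Beata. So there is exactly 1 shortest path.

1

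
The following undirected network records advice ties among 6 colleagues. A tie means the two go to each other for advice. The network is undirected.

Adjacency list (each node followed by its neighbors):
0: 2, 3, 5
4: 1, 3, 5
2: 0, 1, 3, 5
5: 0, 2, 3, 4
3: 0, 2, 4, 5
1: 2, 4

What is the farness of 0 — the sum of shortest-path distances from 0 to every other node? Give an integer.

Distances from 0: 1:2, 2:1, 3:1, 4:2, 5:1.
Sum = 2 + 1 + 1 + 2 + 1 = 7.

7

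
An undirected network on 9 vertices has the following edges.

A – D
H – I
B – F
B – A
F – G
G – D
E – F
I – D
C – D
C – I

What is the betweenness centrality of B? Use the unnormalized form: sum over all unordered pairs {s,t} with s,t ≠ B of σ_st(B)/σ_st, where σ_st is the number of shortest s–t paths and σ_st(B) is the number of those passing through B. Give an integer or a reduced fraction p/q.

2

Pairs whose geodesics pass through B — E–A: 1; A–F: 1.
All other pairs contribute 0.
Summing the contributions gives betweenness(B) = 2.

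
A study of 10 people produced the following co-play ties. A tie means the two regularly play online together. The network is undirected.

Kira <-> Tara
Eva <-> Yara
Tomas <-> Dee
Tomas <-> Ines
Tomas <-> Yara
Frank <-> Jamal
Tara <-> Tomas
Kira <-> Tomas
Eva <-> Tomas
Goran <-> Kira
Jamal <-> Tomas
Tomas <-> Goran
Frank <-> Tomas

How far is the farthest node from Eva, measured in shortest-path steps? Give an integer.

2

Distances from Eva: Dee:2, Frank:2, Goran:2, Ines:2, Jamal:2, Kira:2, Tara:2, Tomas:1, Yara:1.
The largest is 2 (to Dee, Jamal, Frank, Kira, Goran, Tara, and Ines), so the eccentricity of Eva is 2.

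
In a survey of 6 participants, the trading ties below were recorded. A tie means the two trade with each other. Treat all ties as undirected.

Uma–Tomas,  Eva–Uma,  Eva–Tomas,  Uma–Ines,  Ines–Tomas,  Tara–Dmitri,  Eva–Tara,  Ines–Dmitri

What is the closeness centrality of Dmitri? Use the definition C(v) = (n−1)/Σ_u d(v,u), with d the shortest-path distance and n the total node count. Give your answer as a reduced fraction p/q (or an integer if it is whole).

Distances from Dmitri: Eva:2, Ines:1, Tara:1, Tomas:2, Uma:2. Sum = 8.
n = 6, so closeness = 5/8.

5/8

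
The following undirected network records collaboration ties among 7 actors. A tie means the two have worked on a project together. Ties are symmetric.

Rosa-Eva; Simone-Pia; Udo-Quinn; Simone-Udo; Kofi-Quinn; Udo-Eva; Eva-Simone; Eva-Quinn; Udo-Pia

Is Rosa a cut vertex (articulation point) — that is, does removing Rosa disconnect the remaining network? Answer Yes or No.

Even without Rosa, every remaining node can still reach every other (the residual graph is connected), so Rosa is not a cut vertex.

No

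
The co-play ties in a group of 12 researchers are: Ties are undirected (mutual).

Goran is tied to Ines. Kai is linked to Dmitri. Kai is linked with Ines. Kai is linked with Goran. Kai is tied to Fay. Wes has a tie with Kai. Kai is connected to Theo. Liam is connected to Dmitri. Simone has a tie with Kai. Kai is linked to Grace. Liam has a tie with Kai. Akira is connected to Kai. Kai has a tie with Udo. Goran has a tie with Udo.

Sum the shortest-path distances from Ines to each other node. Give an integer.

Distances from Ines: Akira:2, Dmitri:2, Fay:2, Goran:1, Grace:2, Kai:1, Liam:2, Simone:2, Theo:2, Udo:2, Wes:2.
Sum = 2 + 2 + 2 + 1 + 2 + 1 + 2 + 2 + 2 + 2 + 2 = 20.

20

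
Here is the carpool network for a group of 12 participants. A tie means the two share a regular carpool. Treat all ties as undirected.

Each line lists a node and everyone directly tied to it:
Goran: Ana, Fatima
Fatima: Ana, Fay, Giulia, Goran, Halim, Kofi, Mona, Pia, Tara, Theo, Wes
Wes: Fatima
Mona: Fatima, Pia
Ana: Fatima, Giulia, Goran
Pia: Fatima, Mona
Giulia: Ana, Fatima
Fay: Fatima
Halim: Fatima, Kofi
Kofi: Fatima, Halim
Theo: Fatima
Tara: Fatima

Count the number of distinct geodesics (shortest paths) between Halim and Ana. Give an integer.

1

The shortest distance is 2, and the only length-2 path is Halim–Fatima–Ana. So there is exactly 1 shortest path.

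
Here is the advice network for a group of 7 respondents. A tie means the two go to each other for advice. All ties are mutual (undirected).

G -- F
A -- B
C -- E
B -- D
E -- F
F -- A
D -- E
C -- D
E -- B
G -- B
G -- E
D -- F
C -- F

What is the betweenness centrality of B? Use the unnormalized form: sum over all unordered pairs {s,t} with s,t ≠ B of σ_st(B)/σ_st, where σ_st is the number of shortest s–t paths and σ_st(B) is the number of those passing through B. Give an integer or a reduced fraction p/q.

Pairs whose geodesics pass through B — D–A: 1/2; D–G: 1/3; A–G: 1/2; A–E: 1/2.
All other pairs contribute 0.
Summing the contributions gives betweenness(B) = 11/6.

11/6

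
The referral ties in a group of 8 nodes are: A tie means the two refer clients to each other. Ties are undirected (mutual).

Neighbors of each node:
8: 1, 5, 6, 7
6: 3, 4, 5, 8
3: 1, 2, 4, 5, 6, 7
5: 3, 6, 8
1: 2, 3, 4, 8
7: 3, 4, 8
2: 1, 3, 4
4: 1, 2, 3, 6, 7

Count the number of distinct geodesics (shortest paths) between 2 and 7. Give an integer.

2

The shortest distance is 2. The length-2 paths are: 2–3–7; 2–4–7.
That gives 2 distinct shortest paths.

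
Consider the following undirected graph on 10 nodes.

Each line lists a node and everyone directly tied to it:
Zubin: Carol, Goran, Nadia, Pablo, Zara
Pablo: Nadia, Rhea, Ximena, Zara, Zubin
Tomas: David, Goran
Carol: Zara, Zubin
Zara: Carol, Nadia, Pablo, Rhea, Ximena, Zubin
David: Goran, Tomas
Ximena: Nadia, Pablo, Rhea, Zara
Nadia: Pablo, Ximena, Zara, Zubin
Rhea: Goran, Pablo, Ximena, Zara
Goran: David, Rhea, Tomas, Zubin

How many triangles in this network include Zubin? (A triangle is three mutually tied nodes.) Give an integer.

4

Zubin's neighbors: Carol, Goran, Nadia, Pablo, and Zara.
Neighbor pairs that are themselves tied: Zubin–Carol–Zara; Zubin–Nadia–Pablo; Zubin–Nadia–Zara; Zubin–Pablo–Zara. Each forms one triangle with Zubin, for 4 in total.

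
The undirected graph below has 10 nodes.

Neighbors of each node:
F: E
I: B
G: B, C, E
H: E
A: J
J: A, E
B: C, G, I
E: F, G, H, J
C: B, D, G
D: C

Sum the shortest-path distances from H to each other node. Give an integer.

Distances from H: A:3, B:3, C:3, D:4, E:1, F:2, G:2, I:4, J:2.
Sum = 3 + 3 + 3 + 4 + 1 + 2 + 2 + 4 + 2 = 24.

24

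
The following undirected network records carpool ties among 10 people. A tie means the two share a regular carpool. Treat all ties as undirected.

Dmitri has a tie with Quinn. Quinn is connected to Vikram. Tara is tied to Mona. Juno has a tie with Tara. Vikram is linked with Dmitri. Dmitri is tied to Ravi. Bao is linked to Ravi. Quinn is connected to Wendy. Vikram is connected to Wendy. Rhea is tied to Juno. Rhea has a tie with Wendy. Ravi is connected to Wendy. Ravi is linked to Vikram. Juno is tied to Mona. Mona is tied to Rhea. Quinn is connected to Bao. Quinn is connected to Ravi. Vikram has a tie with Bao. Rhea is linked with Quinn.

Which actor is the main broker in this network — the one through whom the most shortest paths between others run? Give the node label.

Rhea

Unnormalized betweenness of each node: Bao:0, Dmitri:0, Juno:7/2, Mona:7/2, Quinn:13, Ravi:1, Rhea:18, Tara:0, Vikram:1, Wendy:4.
Rhea has the largest value, 18, making it the main broker — the node through which the most shortest paths run.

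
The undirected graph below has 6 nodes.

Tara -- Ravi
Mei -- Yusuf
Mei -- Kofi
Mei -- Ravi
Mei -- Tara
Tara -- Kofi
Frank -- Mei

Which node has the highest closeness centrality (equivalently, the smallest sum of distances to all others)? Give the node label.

Farness (sum of distances to all others) for each node — Frank:9, Kofi:8, Mei:5, Ravi:8, Tara:7, Yusuf:9.
The smallest farness is 5, for Mei, so Mei has the highest closeness.

Mei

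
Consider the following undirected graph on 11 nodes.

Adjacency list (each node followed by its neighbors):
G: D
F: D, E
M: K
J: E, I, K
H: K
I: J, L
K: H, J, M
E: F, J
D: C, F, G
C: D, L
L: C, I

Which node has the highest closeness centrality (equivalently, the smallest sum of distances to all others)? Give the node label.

Farness (sum of distances to all others) for each node — C:28, D:27, E:23, F:25, G:36, H:35, I:24, J:21, K:26, L:26, M:35.
The smallest farness is 21, for J, so J has the highest closeness.

J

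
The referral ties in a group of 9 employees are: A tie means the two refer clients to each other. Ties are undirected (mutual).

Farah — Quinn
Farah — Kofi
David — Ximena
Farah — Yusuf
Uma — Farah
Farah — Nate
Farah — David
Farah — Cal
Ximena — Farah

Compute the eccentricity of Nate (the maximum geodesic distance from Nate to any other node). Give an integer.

Distances from Nate: Cal:2, David:2, Farah:1, Kofi:2, Quinn:2, Uma:2, Ximena:2, Yusuf:2.
The largest is 2 (to David, Yusuf, Cal, Kofi, Quinn, Ximena, and Uma), so the eccentricity of Nate is 2.

2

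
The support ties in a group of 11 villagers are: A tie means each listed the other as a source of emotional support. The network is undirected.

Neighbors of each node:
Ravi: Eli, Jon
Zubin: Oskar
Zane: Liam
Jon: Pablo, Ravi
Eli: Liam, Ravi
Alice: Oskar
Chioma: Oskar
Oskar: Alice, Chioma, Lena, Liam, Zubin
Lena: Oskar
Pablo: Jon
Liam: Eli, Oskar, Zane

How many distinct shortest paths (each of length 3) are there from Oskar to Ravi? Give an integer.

1

The shortest distance is 3, and the only length-3 path is Oskar–Liam–Eli–Ravi. So there is exactly 1 shortest path.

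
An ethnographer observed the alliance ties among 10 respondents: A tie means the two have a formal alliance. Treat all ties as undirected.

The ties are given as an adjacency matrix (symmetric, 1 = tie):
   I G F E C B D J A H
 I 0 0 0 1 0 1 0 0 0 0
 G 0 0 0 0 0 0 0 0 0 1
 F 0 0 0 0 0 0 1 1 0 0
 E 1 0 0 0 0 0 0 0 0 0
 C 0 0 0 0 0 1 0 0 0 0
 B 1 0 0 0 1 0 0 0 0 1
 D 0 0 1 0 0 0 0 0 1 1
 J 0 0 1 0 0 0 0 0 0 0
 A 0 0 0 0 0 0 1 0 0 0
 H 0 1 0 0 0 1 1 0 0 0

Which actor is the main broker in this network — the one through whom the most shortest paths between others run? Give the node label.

H

Unnormalized betweenness of each node: A:0, B:20, C:0, D:20, E:0, F:8, G:0, H:24, I:8, J:0.
H has the largest value, 24, making it the main broker — the node through which the most shortest paths run.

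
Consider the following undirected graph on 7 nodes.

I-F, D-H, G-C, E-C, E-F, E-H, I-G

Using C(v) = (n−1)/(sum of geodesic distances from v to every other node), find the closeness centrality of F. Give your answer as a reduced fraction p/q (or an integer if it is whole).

Distances from F: C:2, D:3, E:1, G:2, H:2, I:1. Sum = 11.
n = 7, so closeness = 6/11.

6/11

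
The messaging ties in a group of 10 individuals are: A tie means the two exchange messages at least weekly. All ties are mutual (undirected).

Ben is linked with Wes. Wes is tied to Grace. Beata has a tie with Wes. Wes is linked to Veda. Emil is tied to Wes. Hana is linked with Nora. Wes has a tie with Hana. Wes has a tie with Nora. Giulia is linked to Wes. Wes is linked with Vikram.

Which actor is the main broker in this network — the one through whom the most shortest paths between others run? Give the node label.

Unnormalized betweenness of each node: Beata:0, Ben:0, Emil:0, Giulia:0, Grace:0, Hana:0, Nora:0, Veda:0, Vikram:0, Wes:35.
Wes has the largest value, 35, making it the main broker — the node through which the most shortest paths run.

Wes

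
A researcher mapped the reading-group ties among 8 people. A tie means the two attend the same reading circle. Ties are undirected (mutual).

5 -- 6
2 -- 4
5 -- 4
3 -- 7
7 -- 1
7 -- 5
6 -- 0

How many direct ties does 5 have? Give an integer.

3

5 is directly tied to 4, 6, and 7. That is 3 neighbors, so the degree of 5 is 3.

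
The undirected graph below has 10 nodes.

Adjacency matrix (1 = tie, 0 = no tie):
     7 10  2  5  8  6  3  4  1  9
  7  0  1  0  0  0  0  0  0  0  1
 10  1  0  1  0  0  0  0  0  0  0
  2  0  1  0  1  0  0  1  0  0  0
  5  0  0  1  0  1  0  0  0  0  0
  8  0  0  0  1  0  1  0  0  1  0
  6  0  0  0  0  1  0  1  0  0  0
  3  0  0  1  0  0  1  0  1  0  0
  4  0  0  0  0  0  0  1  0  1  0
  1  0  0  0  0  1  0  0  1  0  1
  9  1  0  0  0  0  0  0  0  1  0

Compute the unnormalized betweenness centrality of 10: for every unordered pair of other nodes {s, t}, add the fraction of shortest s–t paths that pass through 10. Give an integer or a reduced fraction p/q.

9/2

Pairs whose geodesics pass through 10 — 7–2: 1; 7–5: 1; 7–6: 1/2; 7–3: 1; 2–9: 1.
All other pairs contribute 0.
Summing the contributions gives betweenness(10) = 9/2.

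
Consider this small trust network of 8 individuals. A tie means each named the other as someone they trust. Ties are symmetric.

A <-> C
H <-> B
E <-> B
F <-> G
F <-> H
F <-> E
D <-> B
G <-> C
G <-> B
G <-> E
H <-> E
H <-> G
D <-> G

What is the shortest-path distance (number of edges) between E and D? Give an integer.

One shortest route is E – B – D, which uses 2 edges, and E and D are not directly tied, so nothing shorter exists. So d(E,D) = 2.

2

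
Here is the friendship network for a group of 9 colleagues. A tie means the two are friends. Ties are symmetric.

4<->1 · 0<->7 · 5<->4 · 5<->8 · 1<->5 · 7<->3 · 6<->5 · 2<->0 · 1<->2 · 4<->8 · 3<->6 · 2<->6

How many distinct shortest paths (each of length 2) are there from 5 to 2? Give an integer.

The shortest distance is 2. The length-2 paths are: 5–6–2; 5–1–2.
That gives 2 distinct shortest paths.

2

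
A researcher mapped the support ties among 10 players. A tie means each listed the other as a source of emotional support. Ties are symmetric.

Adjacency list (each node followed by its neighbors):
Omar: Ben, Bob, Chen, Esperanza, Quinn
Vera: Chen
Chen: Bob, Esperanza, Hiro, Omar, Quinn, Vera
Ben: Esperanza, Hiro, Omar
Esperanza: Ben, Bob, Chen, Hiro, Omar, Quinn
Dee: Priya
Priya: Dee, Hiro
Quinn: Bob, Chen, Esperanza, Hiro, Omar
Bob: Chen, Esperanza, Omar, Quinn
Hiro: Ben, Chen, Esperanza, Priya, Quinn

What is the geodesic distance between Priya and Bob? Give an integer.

One shortest route is Priya – Hiro – Quinn – Bob, which uses 3 edges, and at distance 2 from Priya we only reach {Ben, Chen, Esperanza, Quinn}, which does not include Bob. So d(Priya,Bob) = 3.

3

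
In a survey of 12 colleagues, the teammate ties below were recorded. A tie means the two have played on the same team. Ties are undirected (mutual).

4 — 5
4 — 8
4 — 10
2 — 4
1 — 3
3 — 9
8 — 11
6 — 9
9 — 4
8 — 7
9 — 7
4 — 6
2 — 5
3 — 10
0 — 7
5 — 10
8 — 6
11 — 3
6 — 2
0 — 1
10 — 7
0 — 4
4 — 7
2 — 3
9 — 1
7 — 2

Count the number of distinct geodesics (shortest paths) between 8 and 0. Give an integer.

2

The shortest distance is 2. The length-2 paths are: 8–7–0; 8–4–0.
That gives 2 distinct shortest paths.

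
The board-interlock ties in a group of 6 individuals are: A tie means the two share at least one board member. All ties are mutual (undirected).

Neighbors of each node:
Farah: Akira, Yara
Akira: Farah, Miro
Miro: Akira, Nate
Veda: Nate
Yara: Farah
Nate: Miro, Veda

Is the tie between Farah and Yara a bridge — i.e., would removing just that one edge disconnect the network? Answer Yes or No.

Yes

Without the Farah–Yara edge there is no alternate route between Farah and Yara, so the network disconnects. It is a bridge.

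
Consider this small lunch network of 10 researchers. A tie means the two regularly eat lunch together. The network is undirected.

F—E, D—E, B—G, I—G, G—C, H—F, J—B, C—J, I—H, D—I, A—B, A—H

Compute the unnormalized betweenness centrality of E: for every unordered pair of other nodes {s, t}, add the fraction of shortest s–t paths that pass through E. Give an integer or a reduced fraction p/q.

1

Pairs whose geodesics pass through E — F–D: 1.
All other pairs contribute 0.
Summing the contributions gives betweenness(E) = 1.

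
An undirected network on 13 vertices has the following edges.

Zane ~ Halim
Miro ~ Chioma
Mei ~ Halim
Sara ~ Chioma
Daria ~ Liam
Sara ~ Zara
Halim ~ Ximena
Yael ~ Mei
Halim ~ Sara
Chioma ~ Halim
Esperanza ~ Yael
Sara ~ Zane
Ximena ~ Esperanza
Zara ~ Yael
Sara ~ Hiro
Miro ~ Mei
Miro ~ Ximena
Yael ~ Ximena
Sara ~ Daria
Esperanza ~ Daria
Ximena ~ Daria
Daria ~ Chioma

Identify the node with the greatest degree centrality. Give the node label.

Degrees — Chioma:4, Daria:5, Esperanza:3, Halim:5, Hiro:1, Liam:1, Mei:3, Miro:3, Sara:6, Ximena:5, Yael:4, Zane:2, Zara:2.
The maximum is 6, attained only by Sara.

Sara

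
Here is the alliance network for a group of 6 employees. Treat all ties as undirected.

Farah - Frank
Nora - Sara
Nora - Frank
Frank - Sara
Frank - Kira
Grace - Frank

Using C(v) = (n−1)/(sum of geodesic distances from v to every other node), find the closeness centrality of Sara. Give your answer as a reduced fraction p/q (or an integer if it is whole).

5/8

Distances from Sara: Farah:2, Frank:1, Grace:2, Kira:2, Nora:1. Sum = 8.
n = 6, so closeness = 5/8.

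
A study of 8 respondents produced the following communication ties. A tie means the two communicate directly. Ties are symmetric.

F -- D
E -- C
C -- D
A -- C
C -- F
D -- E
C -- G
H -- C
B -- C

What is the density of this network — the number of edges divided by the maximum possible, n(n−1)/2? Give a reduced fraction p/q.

There are 9 edges and 8 nodes, so the maximum possible is C(8,2) = 28.
Density = 9/28.

9/28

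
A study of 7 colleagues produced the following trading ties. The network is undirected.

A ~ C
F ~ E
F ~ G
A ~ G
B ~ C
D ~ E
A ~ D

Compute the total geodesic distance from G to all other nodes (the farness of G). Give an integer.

11

Distances from G: A:1, B:3, C:2, D:2, E:2, F:1.
Sum = 1 + 3 + 2 + 2 + 2 + 1 = 11.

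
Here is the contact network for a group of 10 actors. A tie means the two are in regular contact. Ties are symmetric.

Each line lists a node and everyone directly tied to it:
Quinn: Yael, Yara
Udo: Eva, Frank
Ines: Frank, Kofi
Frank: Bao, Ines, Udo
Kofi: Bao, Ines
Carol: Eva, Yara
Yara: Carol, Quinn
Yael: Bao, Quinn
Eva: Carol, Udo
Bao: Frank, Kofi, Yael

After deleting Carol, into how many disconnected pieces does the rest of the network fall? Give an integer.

1

Carol's neighbors (Eva and Yara) remain reachable from one another through other ties, so the rest of the network stays in one piece.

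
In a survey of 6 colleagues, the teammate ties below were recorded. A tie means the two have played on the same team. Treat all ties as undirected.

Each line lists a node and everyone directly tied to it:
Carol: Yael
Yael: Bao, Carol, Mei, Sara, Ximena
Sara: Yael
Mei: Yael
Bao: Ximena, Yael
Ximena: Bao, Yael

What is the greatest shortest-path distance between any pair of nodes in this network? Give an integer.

Eccentricity of each node (its greatest distance to any other): Bao:2, Carol:2, Mei:2, Sara:2, Ximena:2, Yael:1.
The maximum eccentricity is 2, realized for instance by the pair Ximena–Sara via Ximena – Yael – Sara. So the diameter is 2.

2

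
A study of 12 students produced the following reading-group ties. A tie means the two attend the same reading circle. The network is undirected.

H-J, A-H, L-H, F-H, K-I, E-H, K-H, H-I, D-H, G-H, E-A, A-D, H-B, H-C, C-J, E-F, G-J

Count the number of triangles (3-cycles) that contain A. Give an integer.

A's neighbors: D, E, and H.
Neighbor pairs that are themselves tied: A–D–H; A–E–H. Each forms one triangle with A, for 2 in total.

2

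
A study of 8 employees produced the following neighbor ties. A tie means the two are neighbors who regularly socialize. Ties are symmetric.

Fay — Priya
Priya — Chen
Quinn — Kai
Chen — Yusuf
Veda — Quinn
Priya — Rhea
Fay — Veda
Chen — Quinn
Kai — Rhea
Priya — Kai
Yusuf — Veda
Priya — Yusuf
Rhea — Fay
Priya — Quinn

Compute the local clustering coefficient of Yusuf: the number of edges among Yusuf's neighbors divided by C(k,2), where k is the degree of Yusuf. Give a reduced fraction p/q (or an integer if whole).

Yusuf's neighbors: Chen, Priya, and Veda (k = 3).
Possible neighbor pairs: C(3,2) = 3. Edges among them: Chen–Priya → e = 1.
Clustering(Yusuf) = 1/3.

1/3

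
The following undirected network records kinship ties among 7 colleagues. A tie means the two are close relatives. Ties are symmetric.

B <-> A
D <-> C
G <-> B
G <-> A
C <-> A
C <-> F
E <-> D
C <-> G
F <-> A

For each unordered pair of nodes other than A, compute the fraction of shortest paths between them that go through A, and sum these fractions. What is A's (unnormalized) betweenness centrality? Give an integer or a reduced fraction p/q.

Pairs whose geodesics pass through A — G–F: 1/2; B–F: 1; B–C: 1/2; B–D: 1/2; B–E: 1/2.
All other pairs contribute 0.
Summing the contributions gives betweenness(A) = 3.

3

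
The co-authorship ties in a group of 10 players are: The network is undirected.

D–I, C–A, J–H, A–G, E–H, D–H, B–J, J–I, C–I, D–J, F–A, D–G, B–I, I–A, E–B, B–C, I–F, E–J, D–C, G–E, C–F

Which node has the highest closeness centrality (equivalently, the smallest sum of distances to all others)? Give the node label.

I

Farness (sum of distances to all others) for each node — A:15, B:14, C:13, D:13, E:15, F:17, G:15, H:17, I:12, J:13.
The smallest farness is 12, for I, so I has the highest closeness.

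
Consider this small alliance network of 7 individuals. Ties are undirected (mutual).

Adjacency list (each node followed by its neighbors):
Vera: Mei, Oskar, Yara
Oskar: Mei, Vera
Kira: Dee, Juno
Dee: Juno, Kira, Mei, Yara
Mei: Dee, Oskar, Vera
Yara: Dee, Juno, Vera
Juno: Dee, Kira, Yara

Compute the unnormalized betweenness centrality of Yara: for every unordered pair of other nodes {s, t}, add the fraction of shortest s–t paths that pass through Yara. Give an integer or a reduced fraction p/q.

8/3

Pairs whose geodesics pass through Yara — Vera–Kira: 2/3; Vera–Juno: 1; Vera–Dee: 1/2; Oskar–Juno: 1/2.
All other pairs contribute 0.
Summing the contributions gives betweenness(Yara) = 8/3.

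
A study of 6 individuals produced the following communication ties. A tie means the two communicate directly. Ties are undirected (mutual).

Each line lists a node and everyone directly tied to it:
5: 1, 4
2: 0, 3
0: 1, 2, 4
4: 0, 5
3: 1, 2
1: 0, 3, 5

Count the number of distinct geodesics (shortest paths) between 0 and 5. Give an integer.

2

The shortest distance is 2. The length-2 paths are: 0–4–5; 0–1–5.
That gives 2 distinct shortest paths.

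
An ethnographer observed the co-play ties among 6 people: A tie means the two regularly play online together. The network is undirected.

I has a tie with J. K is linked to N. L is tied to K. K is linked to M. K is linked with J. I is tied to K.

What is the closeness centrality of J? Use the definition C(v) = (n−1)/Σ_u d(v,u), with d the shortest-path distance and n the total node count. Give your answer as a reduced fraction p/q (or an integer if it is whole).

5/8

Distances from J: I:1, K:1, L:2, M:2, N:2. Sum = 8.
n = 6, so closeness = 5/8.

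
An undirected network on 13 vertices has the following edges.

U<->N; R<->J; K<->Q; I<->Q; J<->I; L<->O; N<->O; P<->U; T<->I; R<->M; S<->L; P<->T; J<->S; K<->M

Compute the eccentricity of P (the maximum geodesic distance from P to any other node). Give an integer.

Distances from P: I:2, J:3, K:4, L:4, M:5, N:2, O:3, Q:3, R:4, S:4, T:1, U:1.
The largest is 5 (to M), so the eccentricity of P is 5.

5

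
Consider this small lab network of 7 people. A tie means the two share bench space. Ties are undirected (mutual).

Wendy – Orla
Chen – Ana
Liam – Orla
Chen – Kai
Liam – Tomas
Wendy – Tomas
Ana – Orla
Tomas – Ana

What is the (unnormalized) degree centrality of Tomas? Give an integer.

Tomas is directly tied to Ana, Liam, and Wendy. That is 3 neighbors, so the degree of Tomas is 3.

3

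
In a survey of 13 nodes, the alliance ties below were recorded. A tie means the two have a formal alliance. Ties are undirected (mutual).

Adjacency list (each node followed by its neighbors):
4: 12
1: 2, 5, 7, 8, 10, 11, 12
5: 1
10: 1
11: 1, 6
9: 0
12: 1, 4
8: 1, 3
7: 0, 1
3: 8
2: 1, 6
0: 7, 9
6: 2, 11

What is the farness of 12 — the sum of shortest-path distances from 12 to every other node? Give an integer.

27

Distances from 12: 0:3, 1:1, 2:2, 3:3, 4:1, 5:2, 6:3, 7:2, 8:2, 9:4, 10:2, 11:2.
Sum = 3 + 1 + 2 + 3 + 1 + 2 + 3 + 2 + 2 + 4 + 2 + 2 = 27.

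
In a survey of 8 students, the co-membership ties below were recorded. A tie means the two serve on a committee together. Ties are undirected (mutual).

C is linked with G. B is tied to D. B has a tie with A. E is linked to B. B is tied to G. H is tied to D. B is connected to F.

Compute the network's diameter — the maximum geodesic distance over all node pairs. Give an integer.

4

Eccentricity of each node (its greatest distance to any other): A:3, B:2, C:4, D:3, E:3, F:3, G:3, H:4.
The maximum eccentricity is 4, realized for instance by the pair H–C via H – D – B – G – C. So the diameter is 4.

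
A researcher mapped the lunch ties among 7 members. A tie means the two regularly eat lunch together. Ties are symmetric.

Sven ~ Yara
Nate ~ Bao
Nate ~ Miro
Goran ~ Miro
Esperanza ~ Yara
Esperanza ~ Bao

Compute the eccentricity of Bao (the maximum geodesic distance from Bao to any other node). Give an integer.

3

Distances from Bao: Esperanza:1, Goran:3, Miro:2, Nate:1, Sven:3, Yara:2.
The largest is 3 (to Goran and Sven), so the eccentricity of Bao is 3.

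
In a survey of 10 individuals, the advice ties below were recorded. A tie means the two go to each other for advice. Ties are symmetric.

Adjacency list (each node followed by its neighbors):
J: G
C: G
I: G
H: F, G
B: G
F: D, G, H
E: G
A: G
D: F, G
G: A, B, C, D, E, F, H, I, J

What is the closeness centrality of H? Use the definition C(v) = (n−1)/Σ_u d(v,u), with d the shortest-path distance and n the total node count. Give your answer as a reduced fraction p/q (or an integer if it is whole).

9/16

Distances from H: A:2, B:2, C:2, D:2, E:2, F:1, G:1, I:2, J:2. Sum = 16.
n = 10, so closeness = 9/16.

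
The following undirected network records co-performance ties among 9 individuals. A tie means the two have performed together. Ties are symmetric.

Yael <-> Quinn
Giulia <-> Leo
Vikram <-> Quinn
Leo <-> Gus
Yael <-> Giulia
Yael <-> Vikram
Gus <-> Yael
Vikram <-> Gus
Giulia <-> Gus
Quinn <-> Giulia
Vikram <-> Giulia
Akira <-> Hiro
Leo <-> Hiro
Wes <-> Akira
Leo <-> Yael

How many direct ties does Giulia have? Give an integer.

5

Giulia is directly tied to Gus, Leo, Quinn, Vikram, and Yael. That is 5 neighbors, so the degree of Giulia is 5.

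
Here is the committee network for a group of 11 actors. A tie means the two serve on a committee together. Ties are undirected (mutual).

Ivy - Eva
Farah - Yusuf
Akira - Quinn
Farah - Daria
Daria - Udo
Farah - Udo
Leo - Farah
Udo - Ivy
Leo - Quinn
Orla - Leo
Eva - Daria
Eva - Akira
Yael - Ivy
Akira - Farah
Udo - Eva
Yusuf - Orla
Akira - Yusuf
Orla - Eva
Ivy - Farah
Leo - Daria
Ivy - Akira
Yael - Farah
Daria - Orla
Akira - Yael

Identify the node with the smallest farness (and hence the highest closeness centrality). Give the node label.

Farness (sum of distances to all others) for each node — Akira:14, Daria:15, Eva:15, Farah:13, Ivy:15, Leo:16, Orla:17, Quinn:19, Udo:17, Yael:18, Yusuf:17.
The smallest farness is 13, for Farah, so Farah has the highest closeness.

Farah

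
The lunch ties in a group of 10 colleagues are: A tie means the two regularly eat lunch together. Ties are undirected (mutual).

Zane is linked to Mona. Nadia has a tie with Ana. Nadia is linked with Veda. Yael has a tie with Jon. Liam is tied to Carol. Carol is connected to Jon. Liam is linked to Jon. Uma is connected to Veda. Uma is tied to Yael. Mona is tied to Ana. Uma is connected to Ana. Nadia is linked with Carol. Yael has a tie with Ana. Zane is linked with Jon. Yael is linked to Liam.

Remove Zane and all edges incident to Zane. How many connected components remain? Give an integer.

1

Zane's neighbors (Jon and Mona) remain reachable from one another through other ties, so the rest of the network stays in one piece.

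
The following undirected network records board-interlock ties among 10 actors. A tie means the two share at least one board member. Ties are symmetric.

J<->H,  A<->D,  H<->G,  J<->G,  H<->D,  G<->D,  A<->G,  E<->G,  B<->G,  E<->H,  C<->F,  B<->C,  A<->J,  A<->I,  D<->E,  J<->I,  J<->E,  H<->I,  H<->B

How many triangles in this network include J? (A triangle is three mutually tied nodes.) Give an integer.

6

J's neighbors: A, E, G, H, and I.
Neighbor pairs that are themselves tied: J–A–G; J–A–I; J–E–G; J–E–H; J–G–H; J–H–I. Each forms one triangle with J, for 6 in total.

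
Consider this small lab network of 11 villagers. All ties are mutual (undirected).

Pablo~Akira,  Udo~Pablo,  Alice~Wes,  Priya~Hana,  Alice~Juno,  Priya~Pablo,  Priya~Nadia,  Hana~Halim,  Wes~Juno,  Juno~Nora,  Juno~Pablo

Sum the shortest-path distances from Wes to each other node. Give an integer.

Distances from Wes: Akira:3, Alice:1, Halim:5, Hana:4, Juno:1, Nadia:4, Nora:2, Pablo:2, Priya:3, Udo:3.
Sum = 3 + 1 + 5 + 4 + 1 + 4 + 2 + 2 + 3 + 3 = 28.

28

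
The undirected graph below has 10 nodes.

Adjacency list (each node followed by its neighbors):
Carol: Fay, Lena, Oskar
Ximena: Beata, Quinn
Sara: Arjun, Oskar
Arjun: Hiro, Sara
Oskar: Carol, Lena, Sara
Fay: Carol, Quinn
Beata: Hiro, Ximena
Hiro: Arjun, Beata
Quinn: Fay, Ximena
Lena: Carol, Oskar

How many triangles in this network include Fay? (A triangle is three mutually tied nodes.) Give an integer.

0

Fay's neighbors are Carol and Quinn, but none of them are tied to each other, so no triangle contains Fay.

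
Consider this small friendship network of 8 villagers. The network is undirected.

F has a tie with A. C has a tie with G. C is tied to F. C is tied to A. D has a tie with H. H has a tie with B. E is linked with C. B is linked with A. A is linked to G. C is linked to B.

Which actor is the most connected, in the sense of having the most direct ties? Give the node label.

Degrees — A:4, B:3, C:5, D:1, E:1, F:2, G:2, H:2.
The maximum is 5, attained only by C.

C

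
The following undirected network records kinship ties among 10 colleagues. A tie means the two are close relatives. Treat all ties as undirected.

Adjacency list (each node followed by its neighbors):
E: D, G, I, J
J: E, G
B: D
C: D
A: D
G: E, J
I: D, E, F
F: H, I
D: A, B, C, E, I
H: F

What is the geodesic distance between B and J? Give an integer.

3

One shortest route is B – D – E – J, which uses 3 edges, and at distance 2 from B we only reach {A, C, E, I}, which does not include J. So d(B,J) = 3.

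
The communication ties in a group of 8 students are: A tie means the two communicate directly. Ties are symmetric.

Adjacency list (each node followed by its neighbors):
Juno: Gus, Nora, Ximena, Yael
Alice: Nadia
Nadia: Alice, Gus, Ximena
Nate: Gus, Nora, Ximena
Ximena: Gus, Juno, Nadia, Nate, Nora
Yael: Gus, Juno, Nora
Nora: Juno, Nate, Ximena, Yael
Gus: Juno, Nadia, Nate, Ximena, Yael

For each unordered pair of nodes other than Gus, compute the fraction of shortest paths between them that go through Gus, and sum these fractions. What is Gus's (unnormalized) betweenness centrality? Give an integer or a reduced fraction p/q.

Pairs whose geodesics pass through Gus — Juno–Nate: 1/3; Juno–Nadia: 1/2; Juno–Alice: 1/2; Yael–Ximena: 1/3; Yael–Nate: 1/2; Yael–Nadia: 1; Yael–Alice: 1; Nate–Nadia: 1/2; Nate–Alice: 1/2.
All other pairs contribute 0.
Summing the contributions gives betweenness(Gus) = 31/6.

31/6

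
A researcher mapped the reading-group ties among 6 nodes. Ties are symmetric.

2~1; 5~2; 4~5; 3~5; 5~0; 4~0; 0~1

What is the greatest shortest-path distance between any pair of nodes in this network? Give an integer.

Eccentricity of each node (its greatest distance to any other): 0:2, 1:3, 2:2, 3:3, 4:2, 5:2.
The maximum eccentricity is 3, realized for instance by the pair 3–1 via 3 – 5 – 0 – 1. So the diameter is 3.

3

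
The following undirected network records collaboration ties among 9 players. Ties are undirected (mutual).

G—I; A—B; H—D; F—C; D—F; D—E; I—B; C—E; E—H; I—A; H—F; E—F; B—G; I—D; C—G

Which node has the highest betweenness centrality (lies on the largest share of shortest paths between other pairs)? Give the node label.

Unnormalized betweenness of each node: A:0, B:1, C:11/3, D:25/3, E:4/3, F:4/3, G:4, H:0, I:28/3.
I has the largest value, 28/3, making it the main broker — the node through which the most shortest paths run.

I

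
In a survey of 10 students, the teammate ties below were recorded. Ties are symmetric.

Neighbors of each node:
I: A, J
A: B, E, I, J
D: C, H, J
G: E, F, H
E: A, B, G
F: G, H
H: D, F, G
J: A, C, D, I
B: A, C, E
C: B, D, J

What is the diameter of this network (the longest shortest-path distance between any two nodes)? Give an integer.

Eccentricity of each node (its greatest distance to any other): A:3, B:3, C:3, D:3, E:3, F:4, G:3, H:3, I:4, J:3.
The maximum eccentricity is 4, realized for instance by the pair F–I via F – H – D – J – I. So the diameter is 4.

4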